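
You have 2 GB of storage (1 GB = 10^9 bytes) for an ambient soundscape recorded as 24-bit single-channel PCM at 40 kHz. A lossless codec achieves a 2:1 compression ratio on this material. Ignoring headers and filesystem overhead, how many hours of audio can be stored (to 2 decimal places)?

Uncompressed byte rate = 40,000 × 3 × 1 = 120,000 bytes/s.
After 2:1 compression, effective rate ≈ 60000 bytes/s.
Capacity = 2 × 1,000,000,000 = 2,000,000,000 bytes.
2,000,000,000 / effective rate ≈ 33333.33 s → 9.26 hours.

9.26 hours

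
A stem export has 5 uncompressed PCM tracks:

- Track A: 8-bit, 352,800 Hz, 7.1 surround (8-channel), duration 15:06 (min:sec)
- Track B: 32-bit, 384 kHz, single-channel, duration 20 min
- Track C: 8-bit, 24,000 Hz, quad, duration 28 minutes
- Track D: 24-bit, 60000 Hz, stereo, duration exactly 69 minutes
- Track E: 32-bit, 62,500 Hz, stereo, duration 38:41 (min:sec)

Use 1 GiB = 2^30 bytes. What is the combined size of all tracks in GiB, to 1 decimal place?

6.7 GiB

Track A: 15:06 (min:sec) = 906 s; 352,800 × 906 × 1 × 8 = 2,557,094,400 bytes.
Track B: 20 min = 1,200 s; 384,000 × 1,200 × 4 × 1 = 1,843,200,000 bytes.
Track C: 28 minutes = 1,680 s; 24,000 × 1,680 × 1 × 4 = 161,280,000 bytes.
Track D: exactly 69 minutes = 4,140 s; 60,000 × 4,140 × 3 × 2 = 1,490,400,000 bytes.
Track E: 38:41 (min:sec) = 2,321 s; 62,500 × 2,321 × 4 × 2 = 1,160,500,000 bytes.
Total = 7,212,474,400 bytes = 6.7 GiB.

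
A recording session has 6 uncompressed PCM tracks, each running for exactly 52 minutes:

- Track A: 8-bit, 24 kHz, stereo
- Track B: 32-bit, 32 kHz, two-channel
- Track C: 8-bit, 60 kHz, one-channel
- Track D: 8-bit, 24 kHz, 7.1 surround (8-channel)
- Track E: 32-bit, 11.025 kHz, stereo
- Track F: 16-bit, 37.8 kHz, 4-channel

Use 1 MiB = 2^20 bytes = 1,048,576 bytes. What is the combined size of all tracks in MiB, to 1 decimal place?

exactly 52 minutes = 3,120 s.
Track A: 24,000 × 3,120 × 1 × 2 = 149,760,000 bytes.
Track B: 32,000 × 3,120 × 4 × 2 = 798,720,000 bytes.
Track C: 60,000 × 3,120 × 1 × 1 = 187,200,000 bytes.
Track D: 24,000 × 3,120 × 1 × 8 = 599,040,000 bytes.
Track E: 11,025 × 3,120 × 4 × 2 = 275,184,000 bytes.
Track F: 37,800 × 3,120 × 2 × 4 = 943,488,000 bytes.
Total = 2,953,392,000 bytes = 2816.6 MiB.

2816.6 MiB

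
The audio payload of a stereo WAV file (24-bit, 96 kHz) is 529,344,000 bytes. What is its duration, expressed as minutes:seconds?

Byte rate = 96,000 × 3 × 2 = 576,000 bytes/s.
Duration = 529,344,000 / 576,000 = 919 s.
919 s = 15:19.

15:19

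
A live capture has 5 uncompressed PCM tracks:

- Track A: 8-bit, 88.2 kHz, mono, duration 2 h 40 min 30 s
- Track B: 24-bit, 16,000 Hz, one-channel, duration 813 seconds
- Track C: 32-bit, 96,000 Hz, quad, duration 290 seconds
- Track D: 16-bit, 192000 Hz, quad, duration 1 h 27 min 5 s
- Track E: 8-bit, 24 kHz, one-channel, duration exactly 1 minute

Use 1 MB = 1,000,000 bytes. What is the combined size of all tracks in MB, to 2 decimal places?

9360.87 MB

Track A: 2 h 40 min 30 s = 9,630 s; 88,200 × 9,630 × 1 × 1 = 849,366,000 bytes.
Track B: 16,000 × 813 × 3 × 1 = 39,024,000 bytes.
Track C: 96,000 × 290 × 4 × 4 = 445,440,000 bytes.
Track D: 1 h 27 min 5 s = 5,225 s; 192,000 × 5,225 × 2 × 4 = 8,025,600,000 bytes.
Track E: exactly 1 minute = 60 s; 24,000 × 60 × 1 × 1 = 1,440,000 bytes.
Total = 9,360,870,000 bytes = 9360.87 MB.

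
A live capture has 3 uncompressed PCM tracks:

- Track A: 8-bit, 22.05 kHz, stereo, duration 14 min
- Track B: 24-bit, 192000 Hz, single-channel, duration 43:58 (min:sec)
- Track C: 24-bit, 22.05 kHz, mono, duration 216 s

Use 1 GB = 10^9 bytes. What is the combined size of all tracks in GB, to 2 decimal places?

Track A: 14 min = 840 s; 22,050 × 840 × 1 × 2 = 37,044,000 bytes.
Track B: 43:58 (min:sec) = 2,638 s; 192,000 × 2,638 × 3 × 1 = 1,519,488,000 bytes.
Track C: 22,050 × 216 × 3 × 1 = 14,288,400 bytes.
Total = 1,570,820,400 bytes = 1.57 GB.

1.57 GB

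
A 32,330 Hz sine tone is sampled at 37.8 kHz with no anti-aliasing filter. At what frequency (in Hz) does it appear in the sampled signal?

5,470 Hz

Nyquist = 37,800/2 = 18,900 Hz; 32,330 Hz exceeds it.
Alias = |32,330 − 1×37,800| = |32,330 − 37,800| = 5,470 Hz.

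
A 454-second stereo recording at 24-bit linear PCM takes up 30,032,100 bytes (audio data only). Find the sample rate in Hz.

Bytes = sample_rate × seconds × bytes_per_sample × channels.
sample_rate = 30,032,100 / (454 × 3 × 2) = 30,032,100 / 2,724 = 11,025 Hz.

11,025 Hz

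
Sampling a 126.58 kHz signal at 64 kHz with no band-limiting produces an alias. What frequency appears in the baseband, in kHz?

Nyquist = 64,000/2 = 32,000 Hz; 126,580 Hz exceeds it.
Alias = |126,580 − 2×64,000| = |126,580 − 128,000| = 1,420 Hz = 1.42 kHz.

1.42 kHz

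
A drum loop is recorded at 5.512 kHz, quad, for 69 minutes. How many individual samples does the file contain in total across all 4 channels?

91,278,720 samples

69 minutes = 4,140 s.
5,512 × 4,140 s × 4 ch = 91,278,720 samples.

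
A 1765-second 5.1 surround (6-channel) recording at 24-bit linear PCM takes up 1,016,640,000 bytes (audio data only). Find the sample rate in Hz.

32,000 Hz

Bytes = sample_rate × seconds × bytes_per_sample × channels.
sample_rate = 1,016,640,000 / (1,765 × 3 × 6) = 1,016,640,000 / 31,770 = 32,000 Hz.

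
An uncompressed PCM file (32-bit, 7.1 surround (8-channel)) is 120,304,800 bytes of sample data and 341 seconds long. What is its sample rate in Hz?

11,025 Hz

Bytes = sample_rate × seconds × bytes_per_sample × channels.
sample_rate = 120,304,800 / (341 × 4 × 8) = 120,304,800 / 10,912 = 11,025 Hz.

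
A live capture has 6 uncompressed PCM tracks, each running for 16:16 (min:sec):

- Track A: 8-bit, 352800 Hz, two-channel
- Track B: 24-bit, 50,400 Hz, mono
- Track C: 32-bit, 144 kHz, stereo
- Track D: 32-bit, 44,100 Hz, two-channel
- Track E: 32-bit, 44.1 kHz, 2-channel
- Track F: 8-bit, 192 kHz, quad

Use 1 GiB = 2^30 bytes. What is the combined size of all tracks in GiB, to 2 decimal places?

3.17 GiB

16:16 (min:sec) = 976 s.
Track A: 352,800 × 976 × 1 × 2 = 688,665,600 bytes.
Track B: 50,400 × 976 × 3 × 1 = 147,571,200 bytes.
Track C: 144,000 × 976 × 4 × 2 = 1,124,352,000 bytes.
Track D: 44,100 × 976 × 4 × 2 = 344,332,800 bytes.
Track E: 44,100 × 976 × 4 × 2 = 344,332,800 bytes.
Track F: 192,000 × 976 × 1 × 4 = 749,568,000 bytes.
Total = 3,398,822,400 bytes = 3.17 GiB.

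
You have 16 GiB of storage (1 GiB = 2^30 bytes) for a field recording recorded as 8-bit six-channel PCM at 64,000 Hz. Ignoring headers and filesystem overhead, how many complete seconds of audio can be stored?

44,739 seconds

Uncompressed byte rate = 64,000 × 1 × 6 = 384,000 bytes/s.
Capacity = 16 × 1,073,741,824 = 17,179,869,184 bytes.
17,179,869,184 / 384,000 ≈ 44739.24 s → 44,739 seconds.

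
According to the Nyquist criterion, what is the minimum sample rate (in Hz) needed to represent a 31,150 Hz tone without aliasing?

Minimum sample rate = 2 × 31,150 Hz = 62,300 Hz.

62,300 Hz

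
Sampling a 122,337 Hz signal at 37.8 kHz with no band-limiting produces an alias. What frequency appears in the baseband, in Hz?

8,937 Hz

Nyquist = 37,800/2 = 18,900 Hz; 122,337 Hz exceeds it.
Alias = |122,337 − 3×37,800| = |122,337 − 113,400| = 8,937 Hz.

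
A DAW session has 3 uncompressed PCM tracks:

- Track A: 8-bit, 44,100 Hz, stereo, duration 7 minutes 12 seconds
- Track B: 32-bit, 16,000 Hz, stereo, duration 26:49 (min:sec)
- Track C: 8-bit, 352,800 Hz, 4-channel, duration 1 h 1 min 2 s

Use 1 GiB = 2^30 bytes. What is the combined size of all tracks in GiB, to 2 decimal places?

Track A: 7 minutes 12 seconds = 432 s; 44,100 × 432 × 1 × 2 = 38,102,400 bytes.
Track B: 26:49 (min:sec) = 1,609 s; 16,000 × 1,609 × 4 × 2 = 205,952,000 bytes.
Track C: 1 h 1 min 2 s = 3,662 s; 352,800 × 3,662 × 1 × 4 = 5,167,814,400 bytes.
Total = 5,411,868,800 bytes = 5.04 GiB.

5.04 GiB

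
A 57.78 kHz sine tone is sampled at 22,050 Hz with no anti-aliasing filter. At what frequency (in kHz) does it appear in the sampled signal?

Nyquist = 22,050/2 = 11,025 Hz; 57,780 Hz exceeds it.
Alias = |57,780 − 3×22,050| = |57,780 − 66,150| = 8,370 Hz = 8.37 kHz.

8.37 kHz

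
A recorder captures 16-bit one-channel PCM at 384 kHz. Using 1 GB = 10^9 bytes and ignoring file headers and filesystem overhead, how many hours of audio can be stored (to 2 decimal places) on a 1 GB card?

Uncompressed byte rate = 384,000 × 2 × 1 = 768,000 bytes/s.
Capacity = 1 × 1,000,000,000 = 1,000,000,000 bytes.
1,000,000,000 / 768,000 ≈ 1302.08 s → 0.36 hours.

0.36 hours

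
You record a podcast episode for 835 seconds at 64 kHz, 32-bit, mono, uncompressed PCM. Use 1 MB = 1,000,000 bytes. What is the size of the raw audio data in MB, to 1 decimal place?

Bytes = 64,000 samples/s × 835 s × 4 bytes/sample × 1 ch = 213,760,000 bytes.
213,760,000 / 1,000,000 = 213.8 MB.

213.8 MB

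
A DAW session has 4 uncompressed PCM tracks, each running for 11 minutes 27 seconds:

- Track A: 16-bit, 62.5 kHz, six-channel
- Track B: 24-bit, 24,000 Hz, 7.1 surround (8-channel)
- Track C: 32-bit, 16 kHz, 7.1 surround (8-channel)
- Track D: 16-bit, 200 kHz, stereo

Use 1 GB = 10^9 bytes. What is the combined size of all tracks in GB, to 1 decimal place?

1.8 GB

11 minutes 27 seconds = 687 s.
Track A: 62,500 × 687 × 2 × 6 = 515,250,000 bytes.
Track B: 24,000 × 687 × 3 × 8 = 395,712,000 bytes.
Track C: 16,000 × 687 × 4 × 8 = 351,744,000 bytes.
Track D: 200,000 × 687 × 2 × 2 = 549,600,000 bytes.
Total = 1,812,306,000 bytes = 1.8 GB.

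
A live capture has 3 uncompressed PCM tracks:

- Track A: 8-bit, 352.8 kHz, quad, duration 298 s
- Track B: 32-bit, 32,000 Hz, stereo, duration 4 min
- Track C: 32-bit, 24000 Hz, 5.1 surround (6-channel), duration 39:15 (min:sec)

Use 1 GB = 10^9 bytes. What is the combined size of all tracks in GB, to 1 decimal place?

Track A: 352,800 × 298 × 1 × 4 = 420,537,600 bytes.
Track B: 4 min = 240 s; 32,000 × 240 × 4 × 2 = 61,440,000 bytes.
Track C: 39:15 (min:sec) = 2,355 s; 24,000 × 2,355 × 4 × 6 = 1,356,480,000 bytes.
Total = 1,838,457,600 bytes = 1.8 GB.

1.8 GB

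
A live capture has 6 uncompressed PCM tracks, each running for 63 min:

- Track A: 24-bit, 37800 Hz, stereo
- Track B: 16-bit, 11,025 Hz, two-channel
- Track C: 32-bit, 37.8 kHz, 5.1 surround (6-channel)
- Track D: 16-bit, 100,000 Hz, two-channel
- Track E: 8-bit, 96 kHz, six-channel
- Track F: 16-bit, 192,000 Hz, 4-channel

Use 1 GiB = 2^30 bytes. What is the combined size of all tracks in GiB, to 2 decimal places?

12.99 GiB

63 min = 3,780 s.
Track A: 37,800 × 3,780 × 3 × 2 = 857,304,000 bytes.
Track B: 11,025 × 3,780 × 2 × 2 = 166,698,000 bytes.
Track C: 37,800 × 3,780 × 4 × 6 = 3,429,216,000 bytes.
Track D: 100,000 × 3,780 × 2 × 2 = 1,512,000,000 bytes.
Track E: 96,000 × 3,780 × 1 × 6 = 2,177,280,000 bytes.
Track F: 192,000 × 3,780 × 2 × 4 = 5,806,080,000 bytes.
Total = 13,948,578,000 bytes = 12.99 GiB.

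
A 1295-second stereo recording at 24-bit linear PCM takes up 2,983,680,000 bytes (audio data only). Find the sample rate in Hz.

384,000 Hz

Bytes = sample_rate × seconds × bytes_per_sample × channels.
sample_rate = 2,983,680,000 / (1,295 × 3 × 2) = 2,983,680,000 / 7,770 = 384,000 Hz.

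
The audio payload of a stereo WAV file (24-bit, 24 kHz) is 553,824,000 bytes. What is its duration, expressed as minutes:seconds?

Byte rate = 24,000 × 3 × 2 = 144,000 bytes/s.
Duration = 553,824,000 / 144,000 = 3,846 s.
3,846 s = 64:06.

64:06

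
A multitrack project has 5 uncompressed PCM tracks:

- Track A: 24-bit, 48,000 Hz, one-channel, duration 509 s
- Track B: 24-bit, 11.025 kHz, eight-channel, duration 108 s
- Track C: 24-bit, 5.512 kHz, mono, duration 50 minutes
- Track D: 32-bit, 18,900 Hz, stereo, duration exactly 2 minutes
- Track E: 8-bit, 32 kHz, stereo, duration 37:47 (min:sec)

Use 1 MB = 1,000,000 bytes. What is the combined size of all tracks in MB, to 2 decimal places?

Track A: 48,000 × 509 × 3 × 1 = 73,296,000 bytes.
Track B: 11,025 × 108 × 3 × 8 = 28,576,800 bytes.
Track C: 50 minutes = 3,000 s; 5,512 × 3,000 × 3 × 1 = 49,608,000 bytes.
Track D: exactly 2 minutes = 120 s; 18,900 × 120 × 4 × 2 = 18,144,000 bytes.
Track E: 37:47 (min:sec) = 2,267 s; 32,000 × 2,267 × 1 × 2 = 145,088,000 bytes.
Total = 314,712,800 bytes = 314.71 MB.

314.71 MB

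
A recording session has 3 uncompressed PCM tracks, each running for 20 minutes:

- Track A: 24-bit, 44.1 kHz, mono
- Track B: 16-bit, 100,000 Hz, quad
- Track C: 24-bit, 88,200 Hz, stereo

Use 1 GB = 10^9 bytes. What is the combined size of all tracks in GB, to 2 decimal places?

20 minutes = 1,200 s.
Track A: 44,100 × 1,200 × 3 × 1 = 158,760,000 bytes.
Track B: 100,000 × 1,200 × 2 × 4 = 960,000,000 bytes.
Track C: 88,200 × 1,200 × 3 × 2 = 635,040,000 bytes.
Total = 1,753,800,000 bytes = 1.75 GB.

1.75 GB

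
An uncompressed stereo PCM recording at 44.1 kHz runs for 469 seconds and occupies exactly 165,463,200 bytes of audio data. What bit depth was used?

32 bits

Bytes per sample = 165,463,200 / (44,100 × 469 × 2) = 165,463,200 / 41,365,800 = 4.
Bit depth = 4 × 8 = 32 bits.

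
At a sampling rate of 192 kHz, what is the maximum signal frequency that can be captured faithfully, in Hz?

Nyquist frequency = sample rate / 2 = 192,000 / 2 = 96,000 Hz.

96,000 Hz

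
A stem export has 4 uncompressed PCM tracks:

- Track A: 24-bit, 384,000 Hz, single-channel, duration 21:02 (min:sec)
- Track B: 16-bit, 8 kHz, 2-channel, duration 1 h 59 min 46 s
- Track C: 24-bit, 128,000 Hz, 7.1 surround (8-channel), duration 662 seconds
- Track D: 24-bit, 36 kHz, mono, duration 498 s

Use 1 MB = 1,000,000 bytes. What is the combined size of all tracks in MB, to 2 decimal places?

Track A: 21:02 (min:sec) = 1,262 s; 384,000 × 1,262 × 3 × 1 = 1,453,824,000 bytes.
Track B: 1 h 59 min 46 s = 7,186 s; 8,000 × 7,186 × 2 × 2 = 229,952,000 bytes.
Track C: 128,000 × 662 × 3 × 8 = 2,033,664,000 bytes.
Track D: 36,000 × 498 × 3 × 1 = 53,784,000 bytes.
Total = 3,771,224,000 bytes = 3771.22 MB.

3771.22 MB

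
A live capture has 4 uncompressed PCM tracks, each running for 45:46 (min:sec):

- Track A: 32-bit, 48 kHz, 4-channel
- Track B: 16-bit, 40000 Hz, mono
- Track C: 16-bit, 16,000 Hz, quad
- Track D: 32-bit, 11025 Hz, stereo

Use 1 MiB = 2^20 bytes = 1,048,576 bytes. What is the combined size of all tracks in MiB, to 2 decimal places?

2786.92 MiB

45:46 (min:sec) = 2,746 s.
Track A: 48,000 × 2,746 × 4 × 4 = 2,108,928,000 bytes.
Track B: 40,000 × 2,746 × 2 × 1 = 219,680,000 bytes.
Track C: 16,000 × 2,746 × 2 × 4 = 351,488,000 bytes.
Track D: 11,025 × 2,746 × 4 × 2 = 242,197,200 bytes.
Total = 2,922,293,200 bytes = 2786.92 MiB.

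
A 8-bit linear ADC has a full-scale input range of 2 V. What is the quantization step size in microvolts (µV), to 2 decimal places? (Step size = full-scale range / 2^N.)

2 V / 2^8 = 2 / 256 V = 7812.50 µV.

7812.50 µV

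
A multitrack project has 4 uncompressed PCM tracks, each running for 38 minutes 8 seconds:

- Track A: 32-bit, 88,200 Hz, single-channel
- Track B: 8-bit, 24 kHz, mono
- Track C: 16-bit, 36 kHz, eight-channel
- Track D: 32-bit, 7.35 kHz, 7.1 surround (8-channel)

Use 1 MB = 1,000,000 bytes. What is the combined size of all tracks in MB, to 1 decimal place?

2718.1 MB

38 minutes 8 seconds = 2,288 s.
Track A: 88,200 × 2,288 × 4 × 1 = 807,206,400 bytes.
Track B: 24,000 × 2,288 × 1 × 1 = 54,912,000 bytes.
Track C: 36,000 × 2,288 × 2 × 8 = 1,317,888,000 bytes.
Track D: 7,350 × 2,288 × 4 × 8 = 538,137,600 bytes.
Total = 2,718,144,000 bytes = 2718.1 MB.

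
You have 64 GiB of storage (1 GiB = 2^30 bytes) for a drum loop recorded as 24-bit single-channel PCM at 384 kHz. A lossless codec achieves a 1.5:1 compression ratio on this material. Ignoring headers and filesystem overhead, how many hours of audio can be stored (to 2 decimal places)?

24.86 hours

Uncompressed byte rate = 384,000 × 3 × 1 = 1,152,000 bytes/s.
After 1.5:1 compression, effective rate ≈ 768000 bytes/s.
Capacity = 64 × 1,073,741,824 = 68,719,476,736 bytes.
68,719,476,736 / effective rate ≈ 89478.49 s → 24.86 hours.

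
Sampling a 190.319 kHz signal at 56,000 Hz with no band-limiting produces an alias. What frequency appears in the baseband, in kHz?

Nyquist = 56,000/2 = 28,000 Hz; 190,319 Hz exceeds it.
Alias = |190,319 − 3×56,000| = |190,319 − 168,000| = 22,319 Hz = 22.319 kHz.

22.319 kHz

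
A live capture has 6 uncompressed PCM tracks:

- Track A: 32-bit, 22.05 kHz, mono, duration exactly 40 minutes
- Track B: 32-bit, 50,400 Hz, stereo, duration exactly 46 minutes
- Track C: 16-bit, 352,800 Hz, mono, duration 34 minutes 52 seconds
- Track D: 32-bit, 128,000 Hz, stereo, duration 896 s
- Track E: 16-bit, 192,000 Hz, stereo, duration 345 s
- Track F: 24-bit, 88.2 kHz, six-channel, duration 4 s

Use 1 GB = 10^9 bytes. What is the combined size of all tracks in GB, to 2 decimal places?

3.99 GB

Track A: exactly 40 minutes = 2,400 s; 22,050 × 2,400 × 4 × 1 = 211,680,000 bytes.
Track B: exactly 46 minutes = 2,760 s; 50,400 × 2,760 × 4 × 2 = 1,112,832,000 bytes.
Track C: 34 minutes 52 seconds = 2,092 s; 352,800 × 2,092 × 2 × 1 = 1,476,115,200 bytes.
Track D: 128,000 × 896 × 4 × 2 = 917,504,000 bytes.
Track E: 192,000 × 345 × 2 × 2 = 264,960,000 bytes.
Track F: 88,200 × 4 × 3 × 6 = 6,350,400 bytes.
Total = 3,989,441,600 bytes = 3.99 GB.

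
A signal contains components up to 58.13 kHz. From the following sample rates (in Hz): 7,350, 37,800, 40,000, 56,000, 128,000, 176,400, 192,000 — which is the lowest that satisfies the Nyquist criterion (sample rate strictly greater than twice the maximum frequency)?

128,000 Hz

Need sample rate > 2 × 58,130 = 116,260 Hz.
Lowest listed rate above 116,260 Hz is 128,000 Hz.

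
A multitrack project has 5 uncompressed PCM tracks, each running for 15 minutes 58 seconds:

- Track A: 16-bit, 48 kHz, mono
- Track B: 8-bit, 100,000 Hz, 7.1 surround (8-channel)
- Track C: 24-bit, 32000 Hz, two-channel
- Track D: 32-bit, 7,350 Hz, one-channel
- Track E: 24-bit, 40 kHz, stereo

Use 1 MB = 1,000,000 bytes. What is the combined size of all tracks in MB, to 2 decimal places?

15 minutes 58 seconds = 958 s.
Track A: 48,000 × 958 × 2 × 1 = 91,968,000 bytes.
Track B: 100,000 × 958 × 1 × 8 = 766,400,000 bytes.
Track C: 32,000 × 958 × 3 × 2 = 183,936,000 bytes.
Track D: 7,350 × 958 × 4 × 1 = 28,165,200 bytes.
Track E: 40,000 × 958 × 3 × 2 = 229,920,000 bytes.
Total = 1,300,389,200 bytes = 1300.39 MB.

1300.39 MB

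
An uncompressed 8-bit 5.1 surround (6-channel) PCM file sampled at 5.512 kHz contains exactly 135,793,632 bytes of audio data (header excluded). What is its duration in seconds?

4,106 seconds

Byte rate = 5,512 × 1 × 6 = 33,072 bytes/s.
Duration = 135,793,632 / 33,072 = 4,106 s.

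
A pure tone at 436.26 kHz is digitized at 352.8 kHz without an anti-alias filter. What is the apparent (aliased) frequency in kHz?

Nyquist = 352,800/2 = 176,400 Hz; 436,260 Hz exceeds it.
Alias = |436,260 − 1×352,800| = |436,260 − 352,800| = 83,460 Hz = 83.46 kHz.

83.46 kHz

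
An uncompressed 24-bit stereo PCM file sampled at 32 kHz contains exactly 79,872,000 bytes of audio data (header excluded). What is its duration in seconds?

416 seconds

Byte rate = 32,000 × 3 × 2 = 192,000 bytes/s.
Duration = 79,872,000 / 192,000 = 416 s.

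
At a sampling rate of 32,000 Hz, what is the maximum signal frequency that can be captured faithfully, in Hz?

Nyquist frequency = sample rate / 2 = 32,000 / 2 = 16,000 Hz.

16,000 Hz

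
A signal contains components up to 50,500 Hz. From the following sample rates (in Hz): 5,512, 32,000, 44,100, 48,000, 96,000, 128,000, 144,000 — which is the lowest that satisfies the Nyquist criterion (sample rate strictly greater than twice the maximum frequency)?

128,000 Hz

Need sample rate > 2 × 50,500 = 101,000 Hz.
Lowest listed rate above 101,000 Hz is 128,000 Hz.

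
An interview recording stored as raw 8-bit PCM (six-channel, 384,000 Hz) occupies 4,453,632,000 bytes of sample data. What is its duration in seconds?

1,933 seconds

Byte rate = 384,000 × 1 × 6 = 2,304,000 bytes/s.
Duration = 4,453,632,000 / 2,304,000 = 1,933 s.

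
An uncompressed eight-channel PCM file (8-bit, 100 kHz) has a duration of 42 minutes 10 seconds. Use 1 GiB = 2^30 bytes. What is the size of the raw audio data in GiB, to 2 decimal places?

1.88 GiB

Duration = 42 minutes 10 seconds = 2,530 s.
Bytes = 100,000 samples/s × 2,530 s × 1 bytes/sample × 8 ch = 2,024,000,000 bytes.
2,024,000,000 / 1,073,741,824 = 1.88 GiB.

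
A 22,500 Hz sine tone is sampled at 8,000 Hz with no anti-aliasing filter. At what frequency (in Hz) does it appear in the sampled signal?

Nyquist = 8,000/2 = 4,000 Hz; 22,500 Hz exceeds it.
Alias = |22,500 − 3×8,000| = |22,500 − 24,000| = 1,500 Hz.

1,500 Hz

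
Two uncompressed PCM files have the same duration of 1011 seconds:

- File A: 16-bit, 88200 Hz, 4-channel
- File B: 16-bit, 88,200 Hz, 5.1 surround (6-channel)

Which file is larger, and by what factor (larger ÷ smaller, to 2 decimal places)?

File A: 88,200 × 2 × 4 = 705,600 bytes/s.
File B: 88,200 × 2 × 6 = 1,058,400 bytes/s.
File B is larger; ratio = 1,070,042,400 / 713,361,600 = 1.50.

File B, by a factor of 1.50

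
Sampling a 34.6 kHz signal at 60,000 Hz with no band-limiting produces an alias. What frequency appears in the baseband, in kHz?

Nyquist = 60,000/2 = 30,000 Hz; 34,600 Hz exceeds it.
Alias = |34,600 − 1×60,000| = |34,600 − 60,000| = 25,400 Hz = 25.4 kHz.

25.4 kHz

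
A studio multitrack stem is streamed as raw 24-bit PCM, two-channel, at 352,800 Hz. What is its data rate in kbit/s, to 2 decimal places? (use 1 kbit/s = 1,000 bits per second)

Bit rate = 352,800 × 24 × 2 = 16,934,400 bits/s.
= 16934.40 kbit/s.

16934.40 kbit/s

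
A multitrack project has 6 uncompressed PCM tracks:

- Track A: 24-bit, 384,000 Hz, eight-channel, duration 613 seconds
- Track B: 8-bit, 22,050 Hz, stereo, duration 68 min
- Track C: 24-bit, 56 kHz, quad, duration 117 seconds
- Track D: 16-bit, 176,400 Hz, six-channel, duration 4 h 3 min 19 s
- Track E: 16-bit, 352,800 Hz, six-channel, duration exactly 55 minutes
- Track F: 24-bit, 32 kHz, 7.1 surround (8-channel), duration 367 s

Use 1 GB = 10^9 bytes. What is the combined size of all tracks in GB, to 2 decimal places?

Track A: 384,000 × 613 × 3 × 8 = 5,649,408,000 bytes.
Track B: 68 min = 4,080 s; 22,050 × 4,080 × 1 × 2 = 179,928,000 bytes.
Track C: 56,000 × 117 × 3 × 4 = 78,624,000 bytes.
Track D: 4 h 3 min 19 s = 14,599 s; 176,400 × 14,599 × 2 × 6 = 30,903,163,200 bytes.
Track E: exactly 55 minutes = 3,300 s; 352,800 × 3,300 × 2 × 6 = 13,970,880,000 bytes.
Track F: 32,000 × 367 × 3 × 8 = 281,856,000 bytes.
Total = 51,063,859,200 bytes = 51.06 GB.

51.06 GB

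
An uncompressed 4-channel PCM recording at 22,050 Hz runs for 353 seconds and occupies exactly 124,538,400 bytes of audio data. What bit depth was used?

32 bits

Bytes per sample = 124,538,400 / (22,050 × 353 × 4) = 124,538,400 / 31,134,600 = 4.
Bit depth = 4 × 8 = 32 bits.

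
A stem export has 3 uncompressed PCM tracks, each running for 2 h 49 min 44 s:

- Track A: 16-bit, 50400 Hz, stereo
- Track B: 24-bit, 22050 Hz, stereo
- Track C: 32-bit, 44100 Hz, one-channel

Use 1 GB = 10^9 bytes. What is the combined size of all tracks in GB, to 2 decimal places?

2 h 49 min 44 s = 10,184 s.
Track A: 50,400 × 10,184 × 2 × 2 = 2,053,094,400 bytes.
Track B: 22,050 × 10,184 × 3 × 2 = 1,347,343,200 bytes.
Track C: 44,100 × 10,184 × 4 × 1 = 1,796,457,600 bytes.
Total = 5,196,895,200 bytes = 5.20 GB.

5.20 GB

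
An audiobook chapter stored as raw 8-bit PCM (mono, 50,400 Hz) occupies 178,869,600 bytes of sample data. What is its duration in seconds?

3,549 seconds

Byte rate = 50,400 × 1 × 1 = 50,400 bytes/s.
Duration = 178,869,600 / 50,400 = 3,549 s.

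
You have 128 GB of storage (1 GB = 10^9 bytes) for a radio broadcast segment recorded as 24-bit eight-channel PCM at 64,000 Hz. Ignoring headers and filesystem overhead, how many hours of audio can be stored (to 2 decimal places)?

Uncompressed byte rate = 64,000 × 3 × 8 = 1,536,000 bytes/s.
Capacity = 128 × 1,000,000,000 = 128,000,000,000 bytes.
128,000,000,000 / 1,536,000 ≈ 83333.33 s → 23.15 hours.

23.15 hours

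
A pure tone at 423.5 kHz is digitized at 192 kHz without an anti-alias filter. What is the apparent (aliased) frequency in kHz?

39.5 kHz

Nyquist = 192,000/2 = 96,000 Hz; 423,500 Hz exceeds it.
Alias = |423,500 − 2×192,000| = |423,500 − 384,000| = 39,500 Hz = 39.5 kHz.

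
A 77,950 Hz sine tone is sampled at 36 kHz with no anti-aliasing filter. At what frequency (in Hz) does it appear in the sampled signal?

5,950 Hz

Nyquist = 36,000/2 = 18,000 Hz; 77,950 Hz exceeds it.
Alias = |77,950 − 2×36,000| = |77,950 − 72,000| = 5,950 Hz.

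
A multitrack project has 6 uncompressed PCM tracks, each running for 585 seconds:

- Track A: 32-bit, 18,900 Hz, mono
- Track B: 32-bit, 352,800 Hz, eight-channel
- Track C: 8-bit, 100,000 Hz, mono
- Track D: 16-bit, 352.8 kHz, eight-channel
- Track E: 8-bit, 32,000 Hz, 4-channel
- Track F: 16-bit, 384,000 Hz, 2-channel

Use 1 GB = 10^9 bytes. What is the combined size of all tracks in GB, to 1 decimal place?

11.0 GB

Track A: 18,900 × 585 × 4 × 1 = 44,226,000 bytes.
Track B: 352,800 × 585 × 4 × 8 = 6,604,416,000 bytes.
Track C: 100,000 × 585 × 1 × 1 = 58,500,000 bytes.
Track D: 352,800 × 585 × 2 × 8 = 3,302,208,000 bytes.
Track E: 32,000 × 585 × 1 × 4 = 74,880,000 bytes.
Track F: 384,000 × 585 × 2 × 2 = 898,560,000 bytes.
Total = 10,982,790,000 bytes = 11.0 GB.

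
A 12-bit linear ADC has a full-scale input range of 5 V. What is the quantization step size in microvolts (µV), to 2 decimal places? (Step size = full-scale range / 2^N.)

1220.70 µV

5 V / 2^12 = 5 / 4,096 V = 1220.70 µV.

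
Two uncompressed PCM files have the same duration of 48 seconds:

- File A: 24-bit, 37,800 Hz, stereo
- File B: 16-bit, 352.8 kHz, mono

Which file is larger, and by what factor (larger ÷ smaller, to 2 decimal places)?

File A: 37,800 × 3 × 2 = 226,800 bytes/s.
File B: 352,800 × 2 × 1 = 705,600 bytes/s.
File B is larger; ratio = 33,868,800 / 10,886,400 = 3.11.

File B, by a factor of 3.11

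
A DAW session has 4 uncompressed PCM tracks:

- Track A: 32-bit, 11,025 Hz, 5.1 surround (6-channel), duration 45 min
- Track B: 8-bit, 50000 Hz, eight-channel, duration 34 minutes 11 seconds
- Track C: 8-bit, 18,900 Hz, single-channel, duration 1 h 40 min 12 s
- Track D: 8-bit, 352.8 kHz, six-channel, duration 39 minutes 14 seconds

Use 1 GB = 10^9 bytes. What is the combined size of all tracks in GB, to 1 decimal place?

6.6 GB

Track A: 45 min = 2,700 s; 11,025 × 2,700 × 4 × 6 = 714,420,000 bytes.
Track B: 34 minutes 11 seconds = 2,051 s; 50,000 × 2,051 × 1 × 8 = 820,400,000 bytes.
Track C: 1 h 40 min 12 s = 6,012 s; 18,900 × 6,012 × 1 × 1 = 113,626,800 bytes.
Track D: 39 minutes 14 seconds = 2,354 s; 352,800 × 2,354 × 1 × 6 = 4,982,947,200 bytes.
Total = 6,631,394,000 bytes = 6.6 GB.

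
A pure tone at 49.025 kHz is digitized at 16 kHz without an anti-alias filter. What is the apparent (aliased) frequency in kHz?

1.025 kHz

Nyquist = 16,000/2 = 8,000 Hz; 49,025 Hz exceeds it.
Alias = |49,025 − 3×16,000| = |49,025 − 48,000| = 1,025 Hz = 1.025 kHz.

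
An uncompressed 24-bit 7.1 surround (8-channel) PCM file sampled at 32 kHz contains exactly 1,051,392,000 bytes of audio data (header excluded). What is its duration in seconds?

Byte rate = 32,000 × 3 × 8 = 768,000 bytes/s.
Duration = 1,051,392,000 / 768,000 = 1,369 s.

1,369 seconds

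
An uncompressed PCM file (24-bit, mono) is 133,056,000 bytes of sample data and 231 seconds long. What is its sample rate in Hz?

Bytes = sample_rate × seconds × bytes_per_sample × channels.
sample_rate = 133,056,000 / (231 × 3 × 1) = 133,056,000 / 693 = 192,000 Hz.

192,000 Hz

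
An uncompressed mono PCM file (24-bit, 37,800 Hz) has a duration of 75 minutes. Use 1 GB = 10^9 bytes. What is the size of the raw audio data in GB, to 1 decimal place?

Duration = 75 minutes = 4,500 s.
Bytes = 37,800 samples/s × 4,500 s × 3 bytes/sample × 1 ch = 510,300,000 bytes.
510,300,000 / 1,000,000,000 = 0.5 GB.

0.5 GB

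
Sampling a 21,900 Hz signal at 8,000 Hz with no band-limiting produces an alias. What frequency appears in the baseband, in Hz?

2,100 Hz

Nyquist = 8,000/2 = 4,000 Hz; 21,900 Hz exceeds it.
Alias = |21,900 − 3×8,000| = |21,900 − 24,000| = 2,100 Hz.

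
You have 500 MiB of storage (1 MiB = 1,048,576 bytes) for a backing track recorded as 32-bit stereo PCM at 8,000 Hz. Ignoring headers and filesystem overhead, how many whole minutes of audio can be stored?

136 minutes

Uncompressed byte rate = 8,000 × 4 × 2 = 64,000 bytes/s.
Capacity = 500 × 1,048,576 = 524,288,000 bytes.
524,288,000 / 64,000 ≈ 8192 s → 136 minutes.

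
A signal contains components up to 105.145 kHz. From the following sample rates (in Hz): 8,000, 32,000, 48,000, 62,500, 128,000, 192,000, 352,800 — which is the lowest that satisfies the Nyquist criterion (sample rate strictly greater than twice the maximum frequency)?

352,800 Hz

Need sample rate > 2 × 105,145 = 210,290 Hz.
Lowest listed rate above 210,290 Hz is 352,800 Hz.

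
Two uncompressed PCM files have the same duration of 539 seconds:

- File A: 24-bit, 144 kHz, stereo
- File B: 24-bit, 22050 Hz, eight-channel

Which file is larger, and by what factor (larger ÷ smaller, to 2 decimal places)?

File A, by a factor of 1.63

File A: 144,000 × 3 × 2 = 864,000 bytes/s.
File B: 22,050 × 3 × 8 = 529,200 bytes/s.
File A is larger; ratio = 465,696,000 / 285,238,800 = 1.63.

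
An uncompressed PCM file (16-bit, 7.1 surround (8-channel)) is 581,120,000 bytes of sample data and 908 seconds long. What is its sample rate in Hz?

40,000 Hz

Bytes = sample_rate × seconds × bytes_per_sample × channels.
sample_rate = 581,120,000 / (908 × 2 × 8) = 581,120,000 / 14,528 = 40,000 Hz.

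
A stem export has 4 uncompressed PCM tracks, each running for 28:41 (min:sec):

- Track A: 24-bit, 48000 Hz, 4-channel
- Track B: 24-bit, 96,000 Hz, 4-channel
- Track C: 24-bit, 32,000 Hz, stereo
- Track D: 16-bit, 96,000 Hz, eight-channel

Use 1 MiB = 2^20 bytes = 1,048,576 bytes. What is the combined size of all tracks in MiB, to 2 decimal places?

5672.24 MiB

28:41 (min:sec) = 1,721 s.
Track A: 48,000 × 1,721 × 3 × 4 = 991,296,000 bytes.
Track B: 96,000 × 1,721 × 3 × 4 = 1,982,592,000 bytes.
Track C: 32,000 × 1,721 × 3 × 2 = 330,432,000 bytes.
Track D: 96,000 × 1,721 × 2 × 8 = 2,643,456,000 bytes.
Total = 5,947,776,000 bytes = 5672.24 MiB.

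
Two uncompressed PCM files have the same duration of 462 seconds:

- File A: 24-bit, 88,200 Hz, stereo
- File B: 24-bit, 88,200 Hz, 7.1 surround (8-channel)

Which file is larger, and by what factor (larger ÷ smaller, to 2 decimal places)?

File B, by a factor of 4.00

File A: 88,200 × 3 × 2 = 529,200 bytes/s.
File B: 88,200 × 3 × 8 = 2,116,800 bytes/s.
File B is larger; ratio = 977,961,600 / 244,490,400 = 4.00.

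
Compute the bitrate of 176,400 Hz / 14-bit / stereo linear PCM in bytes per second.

617,400 bytes/s

Bit rate = 176,400 × 14 × 2 = 4,939,200 bits/s.
4,939,200 / 8 = 617,400 bytes/s.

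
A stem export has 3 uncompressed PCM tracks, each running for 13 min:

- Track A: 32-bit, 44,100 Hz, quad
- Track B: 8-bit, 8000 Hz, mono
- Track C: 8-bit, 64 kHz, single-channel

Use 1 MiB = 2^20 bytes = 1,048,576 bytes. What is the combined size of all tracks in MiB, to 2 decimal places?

578.43 MiB

13 min = 780 s.
Track A: 44,100 × 780 × 4 × 4 = 550,368,000 bytes.
Track B: 8,000 × 780 × 1 × 1 = 6,240,000 bytes.
Track C: 64,000 × 780 × 1 × 1 = 49,920,000 bytes.
Total = 606,528,000 bytes = 578.43 MiB.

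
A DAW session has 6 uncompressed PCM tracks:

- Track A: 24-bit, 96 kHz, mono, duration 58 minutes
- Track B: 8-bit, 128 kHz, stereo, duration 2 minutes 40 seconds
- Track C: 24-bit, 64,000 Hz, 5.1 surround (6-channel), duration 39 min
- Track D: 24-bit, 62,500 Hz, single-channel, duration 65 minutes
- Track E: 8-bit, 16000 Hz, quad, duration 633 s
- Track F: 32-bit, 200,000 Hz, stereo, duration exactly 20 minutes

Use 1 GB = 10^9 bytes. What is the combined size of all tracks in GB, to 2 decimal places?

Track A: 58 minutes = 3,480 s; 96,000 × 3,480 × 3 × 1 = 1,002,240,000 bytes.
Track B: 2 minutes 40 seconds = 160 s; 128,000 × 160 × 1 × 2 = 40,960,000 bytes.
Track C: 39 min = 2,340 s; 64,000 × 2,340 × 3 × 6 = 2,695,680,000 bytes.
Track D: 65 minutes = 3,900 s; 62,500 × 3,900 × 3 × 1 = 731,250,000 bytes.
Track E: 16,000 × 633 × 1 × 4 = 40,512,000 bytes.
Track F: exactly 20 minutes = 1,200 s; 200,000 × 1,200 × 4 × 2 = 1,920,000,000 bytes.
Total = 6,430,642,000 bytes = 6.43 GB.

6.43 GB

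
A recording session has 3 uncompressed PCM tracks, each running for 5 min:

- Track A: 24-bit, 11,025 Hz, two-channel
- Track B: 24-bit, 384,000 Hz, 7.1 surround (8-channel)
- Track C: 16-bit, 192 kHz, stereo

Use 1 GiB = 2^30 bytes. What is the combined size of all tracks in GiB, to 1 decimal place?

5 min = 300 s.
Track A: 11,025 × 300 × 3 × 2 = 19,845,000 bytes.
Track B: 384,000 × 300 × 3 × 8 = 2,764,800,000 bytes.
Track C: 192,000 × 300 × 2 × 2 = 230,400,000 bytes.
Total = 3,015,045,000 bytes = 2.8 GiB.

2.8 GiB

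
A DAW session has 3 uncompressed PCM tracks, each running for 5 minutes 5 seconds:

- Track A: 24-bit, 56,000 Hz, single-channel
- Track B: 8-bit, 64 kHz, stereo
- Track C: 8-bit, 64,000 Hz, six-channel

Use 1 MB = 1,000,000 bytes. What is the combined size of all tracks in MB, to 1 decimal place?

5 minutes 5 seconds = 305 s.
Track A: 56,000 × 305 × 3 × 1 = 51,240,000 bytes.
Track B: 64,000 × 305 × 1 × 2 = 39,040,000 bytes.
Track C: 64,000 × 305 × 1 × 6 = 117,120,000 bytes.
Total = 207,400,000 bytes = 207.4 MB.

207.4 MB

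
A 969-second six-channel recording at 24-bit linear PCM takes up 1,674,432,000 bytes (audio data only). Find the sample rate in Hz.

Bytes = sample_rate × seconds × bytes_per_sample × channels.
sample_rate = 1,674,432,000 / (969 × 3 × 6) = 1,674,432,000 / 17,442 = 96,000 Hz.

96,000 Hz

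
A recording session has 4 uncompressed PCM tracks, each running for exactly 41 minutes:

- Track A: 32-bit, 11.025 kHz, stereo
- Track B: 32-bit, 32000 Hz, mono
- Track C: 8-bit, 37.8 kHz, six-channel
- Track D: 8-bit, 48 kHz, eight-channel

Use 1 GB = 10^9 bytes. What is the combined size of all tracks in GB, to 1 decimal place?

2.0 GB

exactly 41 minutes = 2,460 s.
Track A: 11,025 × 2,460 × 4 × 2 = 216,972,000 bytes.
Track B: 32,000 × 2,460 × 4 × 1 = 314,880,000 bytes.
Track C: 37,800 × 2,460 × 1 × 6 = 557,928,000 bytes.
Track D: 48,000 × 2,460 × 1 × 8 = 944,640,000 bytes.
Total = 2,034,420,000 bytes = 2.0 GB.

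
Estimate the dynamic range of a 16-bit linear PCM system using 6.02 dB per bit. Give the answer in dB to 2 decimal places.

96.32 dB

16 × 6.02 = 96.32 dB.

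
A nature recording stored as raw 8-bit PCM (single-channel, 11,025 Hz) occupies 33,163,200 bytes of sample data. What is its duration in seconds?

3,008 seconds

Byte rate = 11,025 × 1 × 1 = 11,025 bytes/s.
Duration = 33,163,200 / 11,025 = 3,008 s.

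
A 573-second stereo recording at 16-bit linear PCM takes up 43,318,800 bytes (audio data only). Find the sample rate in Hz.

18,900 Hz

Bytes = sample_rate × seconds × bytes_per_sample × channels.
sample_rate = 43,318,800 / (573 × 2 × 2) = 43,318,800 / 2,292 = 18,900 Hz.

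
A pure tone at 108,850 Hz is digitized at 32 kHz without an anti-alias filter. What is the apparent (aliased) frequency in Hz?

Nyquist = 32,000/2 = 16,000 Hz; 108,850 Hz exceeds it.
Alias = |108,850 − 3×32,000| = |108,850 − 96,000| = 12,850 Hz.

12,850 Hz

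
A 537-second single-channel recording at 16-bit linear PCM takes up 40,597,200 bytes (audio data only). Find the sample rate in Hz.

37,800 Hz

Bytes = sample_rate × seconds × bytes_per_sample × channels.
sample_rate = 40,597,200 / (537 × 2 × 1) = 40,597,200 / 1,074 = 37,800 Hz.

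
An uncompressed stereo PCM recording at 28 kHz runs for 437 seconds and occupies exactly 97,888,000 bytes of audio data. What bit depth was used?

Bytes per sample = 97,888,000 / (28,000 × 437 × 2) = 97,888,000 / 24,472,000 = 4.
Bit depth = 4 × 8 = 32 bits.

32 bits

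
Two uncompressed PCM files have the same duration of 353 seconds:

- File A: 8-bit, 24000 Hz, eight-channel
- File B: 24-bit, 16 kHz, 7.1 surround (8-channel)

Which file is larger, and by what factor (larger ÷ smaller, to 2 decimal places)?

File A: 24,000 × 1 × 8 = 192,000 bytes/s.
File B: 16,000 × 3 × 8 = 384,000 bytes/s.
File B is larger; ratio = 135,552,000 / 67,776,000 = 2.00.

File B, by a factor of 2.00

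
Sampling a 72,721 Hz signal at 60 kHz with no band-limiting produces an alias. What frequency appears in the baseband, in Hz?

Nyquist = 60,000/2 = 30,000 Hz; 72,721 Hz exceeds it.
Alias = |72,721 − 1×60,000| = |72,721 − 60,000| = 12,721 Hz.

12,721 Hz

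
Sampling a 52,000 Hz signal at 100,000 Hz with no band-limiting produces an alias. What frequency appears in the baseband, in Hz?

Nyquist = 100,000/2 = 50,000 Hz; 52,000 Hz exceeds it.
Alias = |52,000 − 1×100,000| = |52,000 − 100,000| = 48,000 Hz.

48,000 Hz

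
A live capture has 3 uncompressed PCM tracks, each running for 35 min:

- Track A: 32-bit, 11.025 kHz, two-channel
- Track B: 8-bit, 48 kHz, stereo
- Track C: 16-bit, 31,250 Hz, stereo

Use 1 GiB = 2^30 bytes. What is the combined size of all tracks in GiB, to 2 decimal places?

35 min = 2,100 s.
Track A: 11,025 × 2,100 × 4 × 2 = 185,220,000 bytes.
Track B: 48,000 × 2,100 × 1 × 2 = 201,600,000 bytes.
Track C: 31,250 × 2,100 × 2 × 2 = 262,500,000 bytes.
Total = 649,320,000 bytes = 0.60 GiB.

0.60 GiB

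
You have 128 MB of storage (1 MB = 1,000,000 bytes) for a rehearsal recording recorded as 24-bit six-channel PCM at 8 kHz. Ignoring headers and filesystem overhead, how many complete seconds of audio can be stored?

888 seconds

Uncompressed byte rate = 8,000 × 3 × 6 = 144,000 bytes/s.
Capacity = 128 × 1,000,000 = 128,000,000 bytes.
128,000,000 / 144,000 ≈ 888.89 s → 888 seconds.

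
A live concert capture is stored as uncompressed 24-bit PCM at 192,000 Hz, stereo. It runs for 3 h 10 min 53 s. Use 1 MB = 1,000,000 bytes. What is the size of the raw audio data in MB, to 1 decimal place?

Duration = 3 h 10 min 53 s = 11,453 s.
Bytes = 192,000 samples/s × 11,453 s × 3 bytes/sample × 2 ch = 13,193,856,000 bytes.
13,193,856,000 / 1,000,000 = 13193.9 MB.

13193.9 MB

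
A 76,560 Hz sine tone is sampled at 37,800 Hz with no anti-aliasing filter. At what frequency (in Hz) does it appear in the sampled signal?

Nyquist = 37,800/2 = 18,900 Hz; 76,560 Hz exceeds it.
Alias = |76,560 − 2×37,800| = |76,560 − 75,600| = 960 Hz.

960 Hz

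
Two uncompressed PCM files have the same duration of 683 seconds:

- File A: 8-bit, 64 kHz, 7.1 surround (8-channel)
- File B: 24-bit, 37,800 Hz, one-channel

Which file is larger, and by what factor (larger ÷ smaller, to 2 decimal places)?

File A: 64,000 × 1 × 8 = 512,000 bytes/s.
File B: 37,800 × 3 × 1 = 113,400 bytes/s.
File A is larger; ratio = 349,696,000 / 77,452,200 = 4.51.

File A, by a factor of 4.51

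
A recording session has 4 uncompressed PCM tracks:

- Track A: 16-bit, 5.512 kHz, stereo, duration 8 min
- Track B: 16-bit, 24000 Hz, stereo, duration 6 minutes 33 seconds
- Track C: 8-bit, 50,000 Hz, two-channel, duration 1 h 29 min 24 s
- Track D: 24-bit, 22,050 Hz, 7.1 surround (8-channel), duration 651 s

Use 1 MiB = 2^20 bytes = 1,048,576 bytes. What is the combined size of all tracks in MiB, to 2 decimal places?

886.17 MiB

Track A: 8 min = 480 s; 5,512 × 480 × 2 × 2 = 10,583,040 bytes.
Track B: 6 minutes 33 seconds = 393 s; 24,000 × 393 × 2 × 2 = 37,728,000 bytes.
Track C: 1 h 29 min 24 s = 5,364 s; 50,000 × 5,364 × 1 × 2 = 536,400,000 bytes.
Track D: 22,050 × 651 × 3 × 8 = 344,509,200 bytes.
Total = 929,220,240 bytes = 886.17 MiB.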